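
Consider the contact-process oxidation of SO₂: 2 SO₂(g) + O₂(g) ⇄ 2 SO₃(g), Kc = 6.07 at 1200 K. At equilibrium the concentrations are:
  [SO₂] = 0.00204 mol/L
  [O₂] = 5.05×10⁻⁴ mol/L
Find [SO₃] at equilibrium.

At equilibrium, Kc = [SO₃]² / ([SO₂]²·[O₂]) = 6.07.
([SO₃])² / ((0.00204)²·(5.05×10⁻⁴)) = 6.07
[SO₃]² = 1.28×10⁻⁸ ⇒ [SO₃] = 1.13×10⁻⁴ mol/L

[SO₃] = 1.13×10⁻⁴ mol/L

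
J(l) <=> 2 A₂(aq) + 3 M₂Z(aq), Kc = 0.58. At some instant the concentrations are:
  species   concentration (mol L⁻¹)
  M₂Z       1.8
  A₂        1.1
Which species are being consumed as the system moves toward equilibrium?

(J is a pure liquid — omitted from Qc.)
Qc = [A₂]²·[M₂Z]³ = (1.1)²·(1.8)³ = 7.1
Qc = 7.1 > Kc = 0.58: net reverse reaction.

A₂, M₂Z (products)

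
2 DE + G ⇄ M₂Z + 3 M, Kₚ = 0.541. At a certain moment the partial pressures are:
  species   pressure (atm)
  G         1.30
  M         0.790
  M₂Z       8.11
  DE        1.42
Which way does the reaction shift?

toward reactants

Qₚ = P(M₂Z)·P(M)³ / (P(DE)²·P(G)) = (8.11)·(0.790)³ / ((1.42)²·(1.30)) = 1.53
Qₚ = 1.53 > Kₚ = 0.541, so the reverse reaction proceeds.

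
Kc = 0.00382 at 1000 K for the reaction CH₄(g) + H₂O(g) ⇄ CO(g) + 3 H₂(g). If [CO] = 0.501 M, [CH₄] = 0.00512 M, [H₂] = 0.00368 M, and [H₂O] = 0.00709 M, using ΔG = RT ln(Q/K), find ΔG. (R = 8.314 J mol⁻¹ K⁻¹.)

ΔG = -14.3 kJ/mol

Qc = [CO]·[H₂]³ / ([CH₄]·[H₂O]) = (0.501)·(0.00368)³ / ((0.00512)·(0.00709)) = 6.88e-4
ΔG = RT ln(Qc/Kc) = (8.314 J mol⁻¹ K⁻¹)(1000 K) × ln(6.88e-4/0.00382)
   = (8.314 kJ/mol)(-1.714) = -14.3 kJ/mol
ΔG < 0, so the forward reaction is spontaneous (proceeds forward).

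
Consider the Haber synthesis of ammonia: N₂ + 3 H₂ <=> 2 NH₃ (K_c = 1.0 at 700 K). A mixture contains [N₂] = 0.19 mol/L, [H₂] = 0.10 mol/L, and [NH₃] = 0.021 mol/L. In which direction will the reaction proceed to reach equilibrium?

Q_c = [NH₃]² / ([N₂]·[H₂]³) = (0.021)² / ((0.19)·(0.10)³) = 2.3
Q_c = 2.3 > K_c = 1.0, so the reverse reaction proceeds.

toward reactants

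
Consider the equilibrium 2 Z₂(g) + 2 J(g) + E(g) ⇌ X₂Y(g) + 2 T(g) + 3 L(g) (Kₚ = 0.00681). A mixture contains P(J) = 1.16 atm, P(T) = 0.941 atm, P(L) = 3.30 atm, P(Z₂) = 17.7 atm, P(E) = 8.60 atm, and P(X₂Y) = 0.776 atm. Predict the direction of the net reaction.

Qₚ = P(X₂Y)·P(T)²·P(L)³ / (P(Z₂)²·P(J)²·P(E)) = (0.776)·(0.941)²·(3.30)³ / ((17.7)²·(1.16)²·(8.60)) = 0.00681
Qₚ = 0.00681 = Kₚ, so the system is already at equilibrium.

no net change (already at equilibrium)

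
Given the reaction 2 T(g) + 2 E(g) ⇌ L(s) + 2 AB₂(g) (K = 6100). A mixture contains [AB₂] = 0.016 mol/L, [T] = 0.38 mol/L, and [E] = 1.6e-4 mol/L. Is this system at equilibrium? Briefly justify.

no; Q > K, reaction proceeds in reverse

(L is a pure solid — omitted from Q.)
Q = [AB₂]² / ([T]²·[E]²) = (0.016)² / ((0.38)²·(1.6e-4)²) = 69000
Q = 69000 > K = 6100: net reverse reaction.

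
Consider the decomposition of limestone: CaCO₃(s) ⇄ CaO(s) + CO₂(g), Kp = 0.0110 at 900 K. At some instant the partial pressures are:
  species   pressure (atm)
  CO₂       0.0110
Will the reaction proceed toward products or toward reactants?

(CaCO₃, CaO are pure solids — omitted from Qp.)
Qp = P(CO₂) = 0.0110
Qp = 0.0110 = Kp, so the system is already at equilibrium.

no net change (already at equilibrium)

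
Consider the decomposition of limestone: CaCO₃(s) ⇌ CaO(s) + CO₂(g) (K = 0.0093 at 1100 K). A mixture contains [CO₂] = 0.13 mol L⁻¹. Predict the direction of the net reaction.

to the left

(CaCO₃, CaO are pure solids — omitted from Q.)
Q = [CO₂] = 0.13
Q = 0.13 > K = 0.0093, so the reverse reaction proceeds.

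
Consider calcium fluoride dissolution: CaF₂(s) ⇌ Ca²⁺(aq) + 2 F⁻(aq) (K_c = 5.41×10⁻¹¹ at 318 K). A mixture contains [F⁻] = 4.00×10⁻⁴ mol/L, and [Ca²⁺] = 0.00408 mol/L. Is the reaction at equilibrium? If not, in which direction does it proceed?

(CaF₂ is a pure solid — omitted from Q_c.)
Q_c = [Ca²⁺]·[F⁻]² = (0.00408)·(4.00×10⁻⁴)² = 6.53×10⁻¹⁰
Q_c = 6.53×10⁻¹⁰ > K_c = 5.41×10⁻¹¹, so the reverse reaction proceeds.

to the left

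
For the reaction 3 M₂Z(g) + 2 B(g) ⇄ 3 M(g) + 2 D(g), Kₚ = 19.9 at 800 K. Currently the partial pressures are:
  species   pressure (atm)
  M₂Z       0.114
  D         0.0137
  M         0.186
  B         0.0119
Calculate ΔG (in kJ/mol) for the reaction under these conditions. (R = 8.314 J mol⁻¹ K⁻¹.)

ΔG = -8.25 kJ/mol

Qₚ = P(M)³·P(D)² / (P(M₂Z)³·P(B)²) = (0.186)³·(0.0137)² / ((0.114)³·(0.0119)²) = 5.76
ΔG = RT ln(Qₚ/Kₚ) = (8.314 J mol⁻¹ K⁻¹)(800 K) × ln(5.76/19.9)
   = (6.651 kJ/mol)(-1.240) = -8.25 kJ/mol
ΔG < 0, so the forward reaction is spontaneous (proceeds forward).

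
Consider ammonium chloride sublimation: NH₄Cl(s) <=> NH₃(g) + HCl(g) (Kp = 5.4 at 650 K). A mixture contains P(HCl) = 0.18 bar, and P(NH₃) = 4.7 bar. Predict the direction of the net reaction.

to the right

(NH₄Cl is a pure solid — omitted from Qp.)
Qp = P(NH₃)·P(HCl) = (4.7)·(0.18) = 0.85
Qp = 0.85 < Kp = 5.4, so the forward reaction proceeds.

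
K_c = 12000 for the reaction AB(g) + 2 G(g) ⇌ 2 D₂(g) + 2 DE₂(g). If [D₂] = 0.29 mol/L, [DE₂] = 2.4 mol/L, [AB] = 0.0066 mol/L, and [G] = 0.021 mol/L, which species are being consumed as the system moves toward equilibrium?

Q_c = [D₂]²·[DE₂]² / ([AB]·[G]²) = (0.29)²·(2.4)² / ((0.0066)·(0.021)²) = 1.7×10⁵
Q_c = 1.7×10⁵ > K_c = 12000: net reverse reaction.

D₂, DE₂ (products)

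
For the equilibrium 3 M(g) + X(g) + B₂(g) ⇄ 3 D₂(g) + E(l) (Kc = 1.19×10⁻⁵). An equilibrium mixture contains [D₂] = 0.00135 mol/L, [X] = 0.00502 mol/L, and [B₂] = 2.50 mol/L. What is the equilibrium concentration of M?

(E is a pure liquid — omitted from Kc.)
At equilibrium, Kc = [D₂]³ / ([M]³·[X]·[B₂]) = 1.19×10⁻⁵.
(0.00135)³ / (([M])³·(0.00502)·(2.50)) = 1.19×10⁻⁵
[M]³ = 0.0165 ⇒ [M] = 0.254 mol/L

[M] = 0.254 mol/L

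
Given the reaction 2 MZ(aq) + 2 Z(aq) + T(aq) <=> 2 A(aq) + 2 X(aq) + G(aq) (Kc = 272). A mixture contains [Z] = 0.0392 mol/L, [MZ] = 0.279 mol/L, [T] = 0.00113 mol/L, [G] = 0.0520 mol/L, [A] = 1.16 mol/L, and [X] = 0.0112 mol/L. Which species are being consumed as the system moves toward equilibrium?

MZ, Z, T (reactants)

Qc = [A]²·[X]²·[G] / ([MZ]²·[Z]²·[T]) = (1.16)²·(0.0112)²·(0.0520) / ((0.279)²·(0.0392)²·(0.00113)) = 64.9
Qc = 64.9 < Kc = 272: net forward reaction.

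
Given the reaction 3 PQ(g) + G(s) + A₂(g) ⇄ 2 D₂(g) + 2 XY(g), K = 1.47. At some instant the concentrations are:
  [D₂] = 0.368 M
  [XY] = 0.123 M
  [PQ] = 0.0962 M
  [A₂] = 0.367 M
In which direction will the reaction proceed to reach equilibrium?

reverse (toward reactants)

(G is a pure solid — omitted from Q.)
Q = [D₂]²·[XY]² / ([PQ]³·[A₂]) = (0.368)²·(0.123)² / ((0.0962)³·(0.367)) = 6.27
Q = 6.27 > K = 1.47, so the reverse reaction proceeds.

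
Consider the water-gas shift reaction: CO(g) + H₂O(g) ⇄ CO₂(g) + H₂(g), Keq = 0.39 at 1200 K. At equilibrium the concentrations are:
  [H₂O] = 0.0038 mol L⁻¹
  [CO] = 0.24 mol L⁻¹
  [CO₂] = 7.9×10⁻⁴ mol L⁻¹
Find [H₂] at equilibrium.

[H₂] = 0.45 mol L⁻¹

At equilibrium, Keq = [CO₂]·[H₂] / ([CO]·[H₂O]) = 0.39.
(7.9×10⁻⁴)·([H₂]) / ((0.24)·(0.0038)) = 0.39
[H₂] = 0.450 = 0.45 mol L⁻¹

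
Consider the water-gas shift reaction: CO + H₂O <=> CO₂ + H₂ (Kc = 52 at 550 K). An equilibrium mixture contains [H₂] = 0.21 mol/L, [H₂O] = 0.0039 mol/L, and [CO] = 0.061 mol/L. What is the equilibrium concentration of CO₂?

[CO₂] = 0.059 mol/L

At equilibrium, Kc = [CO₂]·[H₂] / ([CO]·[H₂O]) = 52.
([CO₂])·(0.21) / ((0.061)·(0.0039)) = 52
[CO₂] = 0.0589 = 0.059 mol/L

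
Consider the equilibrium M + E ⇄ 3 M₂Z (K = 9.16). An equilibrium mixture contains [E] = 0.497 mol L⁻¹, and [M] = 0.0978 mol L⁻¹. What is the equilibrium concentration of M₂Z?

[M₂Z] = 0.764 mol L⁻¹

At equilibrium, K = [M₂Z]³ / ([M]·[E]) = 9.16.
([M₂Z])³ / ((0.0978)·(0.497)) = 9.16
[M₂Z]³ = 0.445 ⇒ [M₂Z] = 0.764 mol L⁻¹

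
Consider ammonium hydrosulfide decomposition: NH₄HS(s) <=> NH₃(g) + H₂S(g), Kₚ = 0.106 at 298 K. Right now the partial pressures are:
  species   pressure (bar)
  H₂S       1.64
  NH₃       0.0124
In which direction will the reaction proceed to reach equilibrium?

to the right

(NH₄HS is a pure solid — omitted from Qₚ.)
Qₚ = P(NH₃)·P(H₂S) = (0.0124)·(1.64) = 0.0203
Qₚ = 0.0203 < Kₚ = 0.106, so the forward reaction proceeds.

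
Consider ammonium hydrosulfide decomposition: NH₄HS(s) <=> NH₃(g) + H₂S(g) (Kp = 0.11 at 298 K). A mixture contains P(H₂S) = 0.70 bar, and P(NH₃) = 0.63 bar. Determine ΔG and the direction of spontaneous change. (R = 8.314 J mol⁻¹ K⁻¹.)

ΔG = 3.44 kJ/mol; the forward reaction is non-spontaneous

(NH₄HS is a pure solid — omitted from Qp.)
Qp = P(NH₃)·P(H₂S) = (0.63)·(0.70) = 0.441
ΔG = RT ln(Qp/Kp) = (8.314 J mol⁻¹ K⁻¹)(298 K) × ln(0.441/0.11)
   = (2.478 kJ/mol)(1.389) = 3.44 kJ/mol
ΔG > 0, so the forward reaction is non-spontaneous (proceeds in reverse).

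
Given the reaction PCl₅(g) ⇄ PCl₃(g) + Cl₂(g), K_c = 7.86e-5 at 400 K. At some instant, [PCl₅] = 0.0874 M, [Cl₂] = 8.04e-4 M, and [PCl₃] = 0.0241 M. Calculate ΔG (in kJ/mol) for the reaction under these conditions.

Q_c = [PCl₃]·[Cl₂] / [PCl₅] = (0.0241)·(8.04e-4) / (0.0874) = 2.22e-4
ΔG = RT ln(Q_c/K_c) = (8.314 J mol⁻¹ K⁻¹)(400 K) × ln(2.22e-4/7.86e-5)
   = (3.326 kJ/mol)(1.038) = 3.45 kJ/mol
ΔG > 0, so the forward reaction is non-spontaneous (proceeds in reverse).

ΔG = 3.45 kJ/mol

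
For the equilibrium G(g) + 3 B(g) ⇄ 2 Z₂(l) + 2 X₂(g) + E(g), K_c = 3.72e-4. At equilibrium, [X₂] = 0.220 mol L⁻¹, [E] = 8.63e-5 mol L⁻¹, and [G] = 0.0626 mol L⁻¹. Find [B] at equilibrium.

[B] = 0.564 mol L⁻¹

(Z₂ is a pure liquid — omitted from K_c.)
At equilibrium, K_c = [X₂]²·[E] / ([G]·[B]³) = 3.72e-4.
(0.220)²·(8.63e-5) / ((0.0626)·([B])³) = 3.72e-4
[B]³ = 0.179 ⇒ [B] = 0.564 mol L⁻¹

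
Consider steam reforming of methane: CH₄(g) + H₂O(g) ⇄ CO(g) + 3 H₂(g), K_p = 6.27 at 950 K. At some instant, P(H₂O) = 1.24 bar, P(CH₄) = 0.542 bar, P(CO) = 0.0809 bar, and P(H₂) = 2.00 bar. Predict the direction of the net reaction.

Q_p = P(CO)·P(H₂)³ / (P(CH₄)·P(H₂O)) = (0.0809)·(2.00)³ / ((0.542)·(1.24)) = 0.963
Q_p = 0.963 < K_p = 6.27, so the forward reaction proceeds.

to the right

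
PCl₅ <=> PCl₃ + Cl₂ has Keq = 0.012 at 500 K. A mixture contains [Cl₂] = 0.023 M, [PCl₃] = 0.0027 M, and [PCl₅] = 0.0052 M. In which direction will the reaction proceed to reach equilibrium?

at equilibrium

Q = [PCl₃]·[Cl₂] / [PCl₅] = (0.0027)·(0.023) / (0.0052) = 0.012
Q = 0.012 = Keq, so the system is already at equilibrium.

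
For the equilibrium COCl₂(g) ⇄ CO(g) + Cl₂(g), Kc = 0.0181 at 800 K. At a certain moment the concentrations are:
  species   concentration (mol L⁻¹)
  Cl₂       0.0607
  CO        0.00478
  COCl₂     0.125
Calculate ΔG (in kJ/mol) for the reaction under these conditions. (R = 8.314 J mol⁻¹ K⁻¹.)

Qc = [CO]·[Cl₂] / [COCl₂] = (0.00478)·(0.0607) / (0.125) = 0.00232
ΔG = RT ln(Qc/Kc) = (8.314 J mol⁻¹ K⁻¹)(800 K) × ln(0.00232/0.0181)
   = (6.651 kJ/mol)(-2.054) = -13.7 kJ/mol
ΔG < 0, so the forward reaction is spontaneous (proceeds forward).

ΔG = -13.7 kJ/mol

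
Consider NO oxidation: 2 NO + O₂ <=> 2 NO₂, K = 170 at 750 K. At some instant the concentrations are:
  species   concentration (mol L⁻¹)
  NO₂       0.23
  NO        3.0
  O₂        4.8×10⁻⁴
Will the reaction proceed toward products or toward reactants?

in the forward direction

Q = [NO₂]² / ([NO]²·[O₂]) = (0.23)² / ((3.0)²·(4.8×10⁻⁴)) = 12
Q = 12 < K = 170, so the forward reaction proceeds.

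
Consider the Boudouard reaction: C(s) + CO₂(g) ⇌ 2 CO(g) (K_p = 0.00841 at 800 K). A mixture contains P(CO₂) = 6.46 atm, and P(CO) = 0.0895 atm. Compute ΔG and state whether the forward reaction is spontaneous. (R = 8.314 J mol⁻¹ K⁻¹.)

(C is a pure solid — omitted from Q_p.)
Q_p = P(CO)² / P(CO₂) = (0.0895)² / (6.46) = 0.00124
ΔG = RT ln(Q_p/K_p) = (8.314 J mol⁻¹ K⁻¹)(800 K) × ln(0.00124/0.00841)
   = (6.651 kJ/mol)(-1.914) = -12.7 kJ/mol
ΔG < 0, so the forward reaction is spontaneous (proceeds forward).

ΔG = -12.7 kJ/mol; the forward reaction is spontaneous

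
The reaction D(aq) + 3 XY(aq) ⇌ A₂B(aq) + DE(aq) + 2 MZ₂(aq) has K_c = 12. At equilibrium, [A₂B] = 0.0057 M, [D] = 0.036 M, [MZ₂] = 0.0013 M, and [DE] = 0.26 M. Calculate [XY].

[XY] = 0.0018 M

At equilibrium, K_c = [A₂B]·[DE]·[MZ₂]² / ([D]·[XY]³) = 12.
(0.0057)·(0.26)·(0.0013)² / ((0.036)·([XY])³) = 12
[XY]³ = 5.80×10⁻⁹ ⇒ [XY] = 0.0018 M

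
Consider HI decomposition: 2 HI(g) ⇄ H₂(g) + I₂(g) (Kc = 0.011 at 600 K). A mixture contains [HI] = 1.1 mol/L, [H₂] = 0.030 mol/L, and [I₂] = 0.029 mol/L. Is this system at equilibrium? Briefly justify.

Qc = [H₂]·[I₂] / [HI]² = (0.030)·(0.029) / (1.1)² = 7.2×10⁻⁴
Qc = 7.2×10⁻⁴ < Kc = 0.011: net forward reaction.

no; Q < K, reaction proceeds forward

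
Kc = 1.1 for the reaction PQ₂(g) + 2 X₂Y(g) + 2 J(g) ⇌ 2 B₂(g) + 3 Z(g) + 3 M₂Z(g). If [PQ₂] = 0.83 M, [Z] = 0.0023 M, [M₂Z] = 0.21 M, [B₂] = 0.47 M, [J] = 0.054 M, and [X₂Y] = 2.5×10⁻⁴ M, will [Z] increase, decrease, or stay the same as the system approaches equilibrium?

Qc = [B₂]²·[Z]³·[M₂Z]³ / ([PQ₂]·[X₂Y]²·[J]²) = (0.47)²·(0.0023)³·(0.21)³ / ((0.83)·(2.5×10⁻⁴)²·(0.054)²) = 0.16
Qc = 0.16 < Kc = 1.1: net forward reaction.
Z is a product, so it increases.

increase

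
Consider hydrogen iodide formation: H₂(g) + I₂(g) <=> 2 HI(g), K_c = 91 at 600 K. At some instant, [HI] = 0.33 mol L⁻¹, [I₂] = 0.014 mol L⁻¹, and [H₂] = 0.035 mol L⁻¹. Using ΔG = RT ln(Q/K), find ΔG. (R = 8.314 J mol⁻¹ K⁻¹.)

Q_c = [HI]² / ([H₂]·[I₂]) = (0.33)² / ((0.035)·(0.014)) = 222
ΔG = RT ln(Q_c/K_c) = (8.314 J mol⁻¹ K⁻¹)(600 K) × ln(222/91)
   = (4.988 kJ/mol)(0.8918) = 4.45 kJ/mol
ΔG > 0, so the forward reaction is non-spontaneous (proceeds in reverse).

ΔG = 4.45 kJ/mol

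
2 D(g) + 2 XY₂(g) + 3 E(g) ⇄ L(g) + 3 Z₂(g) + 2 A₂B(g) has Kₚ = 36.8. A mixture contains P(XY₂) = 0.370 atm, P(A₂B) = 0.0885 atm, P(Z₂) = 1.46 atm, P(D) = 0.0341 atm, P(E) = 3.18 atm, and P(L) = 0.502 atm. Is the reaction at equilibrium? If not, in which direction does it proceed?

forward (toward products)

Qₚ = P(L)·P(Z₂)³·P(A₂B)² / (P(D)²·P(XY₂)²·P(E)³) = (0.502)·(1.46)³·(0.0885)² / ((0.0341)²·(0.370)²·(3.18)³) = 2.39
Qₚ = 2.39 < Kₚ = 36.8, so the forward reaction proceeds.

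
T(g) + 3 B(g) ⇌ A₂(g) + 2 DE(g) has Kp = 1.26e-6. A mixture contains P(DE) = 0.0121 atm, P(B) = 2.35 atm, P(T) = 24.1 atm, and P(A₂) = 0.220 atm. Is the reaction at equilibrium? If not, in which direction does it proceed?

toward products

Qp = P(A₂)·P(DE)² / (P(T)·P(B)³) = (0.220)·(0.0121)² / ((24.1)·(2.35)³) = 1.03e-7
Qp = 1.03e-7 < Kp = 1.26e-6, so the forward reaction proceeds.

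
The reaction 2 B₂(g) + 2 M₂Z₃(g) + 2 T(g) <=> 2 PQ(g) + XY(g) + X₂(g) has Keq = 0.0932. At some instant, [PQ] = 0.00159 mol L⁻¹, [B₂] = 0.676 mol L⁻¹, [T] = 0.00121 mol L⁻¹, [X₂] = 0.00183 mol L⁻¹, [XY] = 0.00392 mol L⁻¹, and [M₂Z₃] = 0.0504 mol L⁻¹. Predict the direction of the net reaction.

to the right

Q = [PQ]²·[XY]·[X₂] / ([B₂]²·[M₂Z₃]²·[T]²) = (0.00159)²·(0.00392)·(0.00183) / ((0.676)²·(0.0504)²·(0.00121)²) = 0.0107
Q = 0.0107 < Keq = 0.0932, so the forward reaction proceeds.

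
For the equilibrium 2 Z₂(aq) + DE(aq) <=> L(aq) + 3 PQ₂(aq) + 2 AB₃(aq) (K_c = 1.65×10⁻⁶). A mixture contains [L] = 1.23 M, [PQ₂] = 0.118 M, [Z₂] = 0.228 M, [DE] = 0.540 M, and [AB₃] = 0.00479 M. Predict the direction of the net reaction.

neither direction; the system is at equilibrium

Q_c = [L]·[PQ₂]³·[AB₃]² / ([Z₂]²·[DE]) = (1.23)·(0.118)³·(0.00479)² / ((0.228)²·(0.540)) = 1.65×10⁻⁶
Q_c = 1.65×10⁻⁶ = K_c, so the system is already at equilibrium.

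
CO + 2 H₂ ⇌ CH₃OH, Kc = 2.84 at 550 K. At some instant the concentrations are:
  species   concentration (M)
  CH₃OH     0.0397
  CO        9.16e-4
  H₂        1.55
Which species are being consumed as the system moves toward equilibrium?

Qc = [CH₃OH] / ([CO]·[H₂]²) = (0.0397) / ((9.16e-4)·(1.55)²) = 18.0
Qc = 18.0 > Kc = 2.84: net reverse reaction.

CH₃OH (products)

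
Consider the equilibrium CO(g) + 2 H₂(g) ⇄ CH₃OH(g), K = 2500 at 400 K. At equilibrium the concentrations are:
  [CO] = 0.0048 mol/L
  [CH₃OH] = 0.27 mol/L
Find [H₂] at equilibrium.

[H₂] = 0.15 mol/L

At equilibrium, K = [CH₃OH] / ([CO]·[H₂]²) = 2500.
(0.27) / ((0.0048)·([H₂])²) = 2500
[H₂]² = 0.0225 ⇒ [H₂] = 0.15 mol/L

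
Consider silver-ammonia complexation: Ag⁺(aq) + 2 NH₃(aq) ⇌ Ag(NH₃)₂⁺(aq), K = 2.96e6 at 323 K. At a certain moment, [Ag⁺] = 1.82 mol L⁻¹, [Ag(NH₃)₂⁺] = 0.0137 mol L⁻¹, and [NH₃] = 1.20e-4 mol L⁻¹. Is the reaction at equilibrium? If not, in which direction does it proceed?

Q = [Ag(NH₃)₂⁺] / ([Ag⁺]·[NH₃]²) = (0.0137) / ((1.82)·(1.20e-4)²) = 5.23e5
Q = 5.23e5 < K = 2.96e6, so the forward reaction proceeds.

to the right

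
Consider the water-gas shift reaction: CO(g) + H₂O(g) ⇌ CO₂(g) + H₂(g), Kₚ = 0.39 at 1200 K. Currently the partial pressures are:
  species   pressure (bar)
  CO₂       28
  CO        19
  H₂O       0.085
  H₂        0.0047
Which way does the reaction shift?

in the forward direction

Qₚ = P(CO₂)·P(H₂) / (P(CO)·P(H₂O)) = (28)·(0.0047) / ((19)·(0.085)) = 0.081
Qₚ = 0.081 < Kₚ = 0.39, so the forward reaction proceeds.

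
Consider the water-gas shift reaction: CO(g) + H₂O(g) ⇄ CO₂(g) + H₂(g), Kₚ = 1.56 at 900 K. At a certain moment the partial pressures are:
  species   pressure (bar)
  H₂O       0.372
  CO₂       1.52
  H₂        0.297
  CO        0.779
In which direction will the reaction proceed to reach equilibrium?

no net change (already at equilibrium)

Qₚ = P(CO₂)·P(H₂) / (P(CO)·P(H₂O)) = (1.52)·(0.297) / ((0.779)·(0.372)) = 1.56
Qₚ = 1.56 = Kₚ, so the system is already at equilibrium.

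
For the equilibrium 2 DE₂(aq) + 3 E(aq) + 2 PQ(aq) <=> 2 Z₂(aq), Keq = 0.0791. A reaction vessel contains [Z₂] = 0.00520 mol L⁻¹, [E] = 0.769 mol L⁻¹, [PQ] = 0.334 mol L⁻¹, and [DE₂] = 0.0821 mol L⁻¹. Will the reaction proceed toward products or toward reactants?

Q = [Z₂]² / ([DE₂]²·[E]³·[PQ]²) = (0.00520)² / ((0.0821)²·(0.769)³·(0.334)²) = 0.0791
Q = 0.0791 = Keq, so the system is already at equilibrium.

no net change (already at equilibrium)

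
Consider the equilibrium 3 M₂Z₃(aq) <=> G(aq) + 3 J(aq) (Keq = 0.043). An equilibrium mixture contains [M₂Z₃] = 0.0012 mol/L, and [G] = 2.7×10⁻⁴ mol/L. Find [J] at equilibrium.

[J] = 0.0065 mol/L

At equilibrium, Keq = [G]·[J]³ / [M₂Z₃]³ = 0.043.
(2.7×10⁻⁴)·([J])³ / (0.0012)³ = 0.043
[J]³ = 2.75×10⁻⁷ ⇒ [J] = 0.0065 mol/L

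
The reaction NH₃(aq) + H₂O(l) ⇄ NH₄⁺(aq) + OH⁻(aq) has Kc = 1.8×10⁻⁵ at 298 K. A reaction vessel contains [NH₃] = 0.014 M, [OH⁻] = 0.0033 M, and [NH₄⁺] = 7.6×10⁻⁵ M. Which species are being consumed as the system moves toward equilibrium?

(H₂O is a pure liquid — omitted from Qc.)
Qc = [NH₄⁺]·[OH⁻] / [NH₃] = (7.6×10⁻⁵)·(0.0033) / (0.014) = 1.8×10⁻⁵
Qc = 1.8×10⁻⁵ = Kc; the system is at equilibrium.

none (at equilibrium)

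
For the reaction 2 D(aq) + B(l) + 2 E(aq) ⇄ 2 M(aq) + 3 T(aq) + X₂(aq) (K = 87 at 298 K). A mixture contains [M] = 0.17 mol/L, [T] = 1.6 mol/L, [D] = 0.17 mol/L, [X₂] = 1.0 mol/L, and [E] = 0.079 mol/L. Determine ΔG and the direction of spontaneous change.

(B is a pure liquid — omitted from Q.)
Q = [M]²·[T]³·[X₂] / ([D]²·[E]²) = (0.17)²·(1.6)³·(1.0) / ((0.17)²·(0.079)²) = 656
ΔG = RT ln(Q/K) = (8.314 J mol⁻¹ K⁻¹)(298 K) × ln(656/87)
   = (2.478 kJ/mol)(2.020) = 5.01 kJ/mol
ΔG > 0, so the forward reaction is non-spontaneous (proceeds in reverse).

ΔG = 5.01 kJ/mol; the forward reaction is non-spontaneous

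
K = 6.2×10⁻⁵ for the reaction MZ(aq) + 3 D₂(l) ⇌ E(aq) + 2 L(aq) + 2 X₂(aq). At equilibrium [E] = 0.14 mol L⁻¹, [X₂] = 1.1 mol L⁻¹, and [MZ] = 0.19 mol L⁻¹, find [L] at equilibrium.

[L] = 0.0083 mol L⁻¹

(D₂ is a pure liquid — omitted from K.)
At equilibrium, K = [E]·[L]²·[X₂]² / [MZ] = 6.2×10⁻⁵.
(0.14)·([L])²·(1.1)² / (0.19) = 6.2×10⁻⁵
[L]² = 6.95×10⁻⁵ ⇒ [L] = 0.0083 mol L⁻¹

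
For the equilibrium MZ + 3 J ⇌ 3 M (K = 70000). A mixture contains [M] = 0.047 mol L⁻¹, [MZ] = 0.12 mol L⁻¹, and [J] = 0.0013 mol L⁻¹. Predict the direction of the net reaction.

reverse (toward reactants)

Q = [M]³ / ([MZ]·[J]³) = (0.047)³ / ((0.12)·(0.0013)³) = 3.9×10⁵
Q = 3.9×10⁵ > K = 70000, so the reverse reaction proceeds.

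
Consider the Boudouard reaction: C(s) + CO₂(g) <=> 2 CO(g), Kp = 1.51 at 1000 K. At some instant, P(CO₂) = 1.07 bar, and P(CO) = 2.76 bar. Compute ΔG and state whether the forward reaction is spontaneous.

(C is a pure solid — omitted from Qp.)
Qp = P(CO)² / P(CO₂) = (2.76)² / (1.07) = 7.12
ΔG = RT ln(Qp/Kp) = (8.314 J mol⁻¹ K⁻¹)(1000 K) × ln(7.12/1.51)
   = (8.314 kJ/mol)(1.551) = 12.9 kJ/mol
ΔG > 0, so the forward reaction is non-spontaneous (proceeds in reverse).

ΔG = 12.9 kJ/mol; the forward reaction is non-spontaneous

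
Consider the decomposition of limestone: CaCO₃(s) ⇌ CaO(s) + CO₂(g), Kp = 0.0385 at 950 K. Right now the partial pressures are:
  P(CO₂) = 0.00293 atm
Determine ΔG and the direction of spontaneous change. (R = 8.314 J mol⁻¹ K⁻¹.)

(CaCO₃, CaO are pure solids — omitted from Qp.)
Qp = P(CO₂) = 0.00293
ΔG = RT ln(Qp/Kp) = (8.314 J mol⁻¹ K⁻¹)(950 K) × ln(0.00293/0.0385)
   = (7.898 kJ/mol)(-2.576) = -20.3 kJ/mol
ΔG < 0, so the forward reaction is spontaneous (proceeds forward).

ΔG = -20.3 kJ/mol; the forward reaction is spontaneous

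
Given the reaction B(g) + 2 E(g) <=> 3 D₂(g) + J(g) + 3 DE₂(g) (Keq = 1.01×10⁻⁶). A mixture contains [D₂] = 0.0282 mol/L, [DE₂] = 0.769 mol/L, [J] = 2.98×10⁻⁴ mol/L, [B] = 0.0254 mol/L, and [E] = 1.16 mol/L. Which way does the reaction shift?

Q = [D₂]³·[J]·[DE₂]³ / ([B]·[E]²) = (0.0282)³·(2.98×10⁻⁴)·(0.769)³ / ((0.0254)·(1.16)²) = 8.89×10⁻⁸
Q = 8.89×10⁻⁸ < Keq = 1.01×10⁻⁶, so the forward reaction proceeds.

in the forward direction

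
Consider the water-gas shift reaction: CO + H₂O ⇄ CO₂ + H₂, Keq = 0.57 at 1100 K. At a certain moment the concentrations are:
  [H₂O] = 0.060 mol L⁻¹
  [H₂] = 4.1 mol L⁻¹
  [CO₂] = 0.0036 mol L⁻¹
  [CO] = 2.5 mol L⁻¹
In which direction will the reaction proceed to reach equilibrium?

Q = [CO₂]·[H₂] / ([CO]·[H₂O]) = (0.0036)·(4.1) / ((2.5)·(0.060)) = 0.098
Q = 0.098 < Keq = 0.57, so the forward reaction proceeds.

forward (toward products)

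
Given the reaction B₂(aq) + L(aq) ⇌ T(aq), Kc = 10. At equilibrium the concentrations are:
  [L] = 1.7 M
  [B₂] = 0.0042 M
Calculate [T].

At equilibrium, Kc = [T] / ([B₂]·[L]) = 10.
([T]) / ((0.0042)·(1.7)) = 10
[T] = 0.0714 = 0.071 M

[T] = 0.071 M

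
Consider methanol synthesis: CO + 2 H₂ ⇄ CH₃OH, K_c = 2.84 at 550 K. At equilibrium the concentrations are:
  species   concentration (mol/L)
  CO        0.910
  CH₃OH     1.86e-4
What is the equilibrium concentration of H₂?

At equilibrium, K_c = [CH₃OH] / ([CO]·[H₂]²) = 2.84.
(1.86e-4) / ((0.910)·([H₂])²) = 2.84
[H₂]² = 7.20e-5 ⇒ [H₂] = 0.00848 mol/L

[H₂] = 0.00848 mol/L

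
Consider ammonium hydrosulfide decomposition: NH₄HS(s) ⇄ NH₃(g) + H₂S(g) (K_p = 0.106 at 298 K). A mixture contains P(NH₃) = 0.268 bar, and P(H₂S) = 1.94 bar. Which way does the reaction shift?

toward reactants

(NH₄HS is a pure solid — omitted from Q_p.)
Q_p = P(NH₃)·P(H₂S) = (0.268)·(1.94) = 0.520
Q_p = 0.520 > K_p = 0.106, so the reverse reaction proceeds.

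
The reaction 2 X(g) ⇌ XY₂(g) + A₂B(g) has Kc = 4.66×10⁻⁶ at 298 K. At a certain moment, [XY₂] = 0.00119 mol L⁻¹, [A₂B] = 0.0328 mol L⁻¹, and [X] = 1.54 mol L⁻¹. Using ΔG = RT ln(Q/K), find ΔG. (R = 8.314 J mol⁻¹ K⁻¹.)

Qc = [XY₂]·[A₂B] / [X]² = (0.00119)·(0.0328) / (1.54)² = 1.65×10⁻⁵
ΔG = RT ln(Qc/Kc) = (8.314 J mol⁻¹ K⁻¹)(298 K) × ln(1.65×10⁻⁵/4.66×10⁻⁶)
   = (2.478 kJ/mol)(1.264) = 3.13 kJ/mol
ΔG > 0, so the forward reaction is non-spontaneous (proceeds in reverse).

ΔG = 3.13 kJ/mol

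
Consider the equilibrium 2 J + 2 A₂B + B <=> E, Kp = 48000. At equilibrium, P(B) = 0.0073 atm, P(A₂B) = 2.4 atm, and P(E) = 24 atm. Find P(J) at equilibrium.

P(J) = 0.11 atm

At equilibrium, Kp = P(E) / (P(J)²·P(A₂B)²·P(B)) = 48000.
(24) / ((P(J))²·(2.4)²·(0.0073)) = 48000
P(J)² = 0.0119 ⇒ P(J) = 0.11 atm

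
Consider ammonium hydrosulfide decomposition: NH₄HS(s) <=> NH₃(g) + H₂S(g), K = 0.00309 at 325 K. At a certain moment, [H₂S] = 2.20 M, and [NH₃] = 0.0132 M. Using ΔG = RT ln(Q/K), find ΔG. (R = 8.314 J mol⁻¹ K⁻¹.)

ΔG = 6.05 kJ/mol

(NH₄HS is a pure solid — omitted from Q.)
Q = [NH₃]·[H₂S] = (0.0132)·(2.20) = 0.0290
ΔG = RT ln(Q/K) = (8.314 J mol⁻¹ K⁻¹)(325 K) × ln(0.0290/0.00309)
   = (2.702 kJ/mol)(2.239) = 6.05 kJ/mol
ΔG > 0, so the forward reaction is non-spontaneous (proceeds in reverse).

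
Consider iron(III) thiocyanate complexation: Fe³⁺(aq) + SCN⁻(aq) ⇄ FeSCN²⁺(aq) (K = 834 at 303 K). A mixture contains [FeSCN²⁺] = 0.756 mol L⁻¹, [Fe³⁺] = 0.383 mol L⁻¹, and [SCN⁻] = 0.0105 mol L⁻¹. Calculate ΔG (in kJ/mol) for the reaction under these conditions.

ΔG = -3.75 kJ/mol

Q = [FeSCN²⁺] / ([Fe³⁺]·[SCN⁻]) = (0.756) / ((0.383)·(0.0105)) = 188
ΔG = RT ln(Q/K) = (8.314 J mol⁻¹ K⁻¹)(303 K) × ln(188/834)
   = (2.519 kJ/mol)(-1.490) = -3.75 kJ/mol
ΔG < 0, so the forward reaction is spontaneous (proceeds forward).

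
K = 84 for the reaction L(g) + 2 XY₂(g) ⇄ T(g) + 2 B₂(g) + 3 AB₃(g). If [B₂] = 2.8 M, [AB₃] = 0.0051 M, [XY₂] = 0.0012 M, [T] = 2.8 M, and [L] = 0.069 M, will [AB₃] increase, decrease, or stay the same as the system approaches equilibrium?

Q = [T]·[B₂]²·[AB₃]³ / ([L]·[XY₂]²) = (2.8)·(2.8)²·(0.0051)³ / ((0.069)·(0.0012)²) = 29
Q = 29 < K = 84: net forward reaction.
AB₃ is a product, so it increases.

increase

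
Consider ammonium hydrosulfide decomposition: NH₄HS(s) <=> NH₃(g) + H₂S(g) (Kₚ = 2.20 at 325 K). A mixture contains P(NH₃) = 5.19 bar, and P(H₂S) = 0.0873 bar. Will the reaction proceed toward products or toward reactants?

toward products

(NH₄HS is a pure solid — omitted from Qₚ.)
Qₚ = P(NH₃)·P(H₂S) = (5.19)·(0.0873) = 0.453
Qₚ = 0.453 < Kₚ = 2.20, so the forward reaction proceeds.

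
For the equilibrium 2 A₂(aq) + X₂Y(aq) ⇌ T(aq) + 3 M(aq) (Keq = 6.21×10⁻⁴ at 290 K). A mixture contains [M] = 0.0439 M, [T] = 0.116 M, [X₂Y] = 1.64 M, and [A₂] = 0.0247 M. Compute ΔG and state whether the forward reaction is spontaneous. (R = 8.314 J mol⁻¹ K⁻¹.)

ΔG = 6.65 kJ/mol; the forward reaction is non-spontaneous

Q = [T]·[M]³ / ([A₂]²·[X₂Y]) = (0.116)·(0.0439)³ / ((0.0247)²·(1.64)) = 0.00981
ΔG = RT ln(Q/Keq) = (8.314 J mol⁻¹ K⁻¹)(290 K) × ln(0.00981/6.21×10⁻⁴)
   = (2.411 kJ/mol)(2.760) = 6.65 kJ/mol
ΔG > 0, so the forward reaction is non-spontaneous (proceeds in reverse).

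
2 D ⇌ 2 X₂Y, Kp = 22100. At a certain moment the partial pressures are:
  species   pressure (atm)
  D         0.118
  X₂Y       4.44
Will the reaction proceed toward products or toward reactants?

in the forward direction

Qp = P(X₂Y)² / P(D)² = (4.44)² / (0.118)² = 1420
Qp = 1420 < Kp = 22100, so the forward reaction proceeds.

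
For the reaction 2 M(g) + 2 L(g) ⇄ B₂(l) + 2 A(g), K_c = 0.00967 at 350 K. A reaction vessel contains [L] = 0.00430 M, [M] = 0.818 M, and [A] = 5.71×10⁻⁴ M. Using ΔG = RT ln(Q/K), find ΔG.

ΔG = 2.92 kJ/mol

(B₂ is a pure liquid — omitted from Q_c.)
Q_c = [A]² / ([M]²·[L]²) = (5.71×10⁻⁴)² / ((0.818)²·(0.00430)²) = 0.0264
ΔG = RT ln(Q_c/K_c) = (8.314 J mol⁻¹ K⁻¹)(350 K) × ln(0.0264/0.00967)
   = (2.910 kJ/mol)(1.004) = 2.92 kJ/mol
ΔG > 0, so the forward reaction is non-spontaneous (proceeds in reverse).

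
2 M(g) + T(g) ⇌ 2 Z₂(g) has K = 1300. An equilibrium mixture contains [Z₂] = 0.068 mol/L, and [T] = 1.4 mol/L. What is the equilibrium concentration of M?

At equilibrium, K = [Z₂]² / ([M]²·[T]) = 1300.
(0.068)² / (([M])²·(1.4)) = 1300
[M]² = 2.54e-6 ⇒ [M] = 0.0016 mol/L

[M] = 0.0016 mol/L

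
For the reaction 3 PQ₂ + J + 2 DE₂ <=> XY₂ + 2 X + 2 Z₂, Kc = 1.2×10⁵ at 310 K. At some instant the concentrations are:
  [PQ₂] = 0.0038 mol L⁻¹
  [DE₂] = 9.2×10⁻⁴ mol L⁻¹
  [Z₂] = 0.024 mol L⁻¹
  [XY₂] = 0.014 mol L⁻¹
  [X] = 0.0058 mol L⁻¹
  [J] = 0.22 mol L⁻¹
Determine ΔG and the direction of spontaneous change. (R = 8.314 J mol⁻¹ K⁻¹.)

Qc = [XY₂]·[X]²·[Z₂]² / ([PQ₂]³·[J]·[DE₂]²) = (0.014)·(0.0058)²·(0.024)² / ((0.0038)³·(0.22)·(9.2×10⁻⁴)²) = 26500
ΔG = RT ln(Qc/Kc) = (8.314 J mol⁻¹ K⁻¹)(310 K) × ln(26500/1.2×10⁵)
   = (2.577 kJ/mol)(-1.510) = -3.89 kJ/mol
ΔG < 0, so the forward reaction is spontaneous (proceeds forward).

ΔG = -3.89 kJ/mol; the forward reaction is spontaneous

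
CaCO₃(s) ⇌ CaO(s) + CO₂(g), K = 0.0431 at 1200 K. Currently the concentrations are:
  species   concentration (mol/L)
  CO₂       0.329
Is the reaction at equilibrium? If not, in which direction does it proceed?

to the left

(CaCO₃, CaO are pure solids — omitted from Q.)
Q = [CO₂] = 0.329
Q = 0.329 > K = 0.0431, so the reverse reaction proceeds.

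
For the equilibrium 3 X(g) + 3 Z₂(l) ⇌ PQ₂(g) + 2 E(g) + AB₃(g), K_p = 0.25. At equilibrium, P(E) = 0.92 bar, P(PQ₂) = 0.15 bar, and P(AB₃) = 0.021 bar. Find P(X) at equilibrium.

(Z₂ is a pure liquid — omitted from K_p.)
At equilibrium, K_p = P(PQ₂)·P(E)²·P(AB₃) / P(X)³ = 0.25.
(0.15)·(0.92)²·(0.021) / (P(X))³ = 0.25
P(X)³ = 0.0107 ⇒ P(X) = 0.22 bar

P(X) = 0.22 bar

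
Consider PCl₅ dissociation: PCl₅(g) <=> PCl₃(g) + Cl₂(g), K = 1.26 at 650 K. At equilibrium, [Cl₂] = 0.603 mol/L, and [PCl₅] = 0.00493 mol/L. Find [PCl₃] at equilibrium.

At equilibrium, K = [PCl₃]·[Cl₂] / [PCl₅] = 1.26.
([PCl₃])·(0.603) / (0.00493) = 1.26
[PCl₃] = 0.0103 mol/L

[PCl₃] = 0.0103 mol/L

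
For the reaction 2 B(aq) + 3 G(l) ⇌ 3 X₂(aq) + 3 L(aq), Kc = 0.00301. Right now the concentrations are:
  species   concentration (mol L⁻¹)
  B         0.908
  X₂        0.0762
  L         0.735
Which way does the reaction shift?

(G is a pure liquid — omitted from Qc.)
Qc = [X₂]³·[L]³ / [B]² = (0.0762)³·(0.735)³ / (0.908)² = 2.13×10⁻⁴
Qc = 2.13×10⁻⁴ < Kc = 0.00301, so the forward reaction proceeds.

in the forward direction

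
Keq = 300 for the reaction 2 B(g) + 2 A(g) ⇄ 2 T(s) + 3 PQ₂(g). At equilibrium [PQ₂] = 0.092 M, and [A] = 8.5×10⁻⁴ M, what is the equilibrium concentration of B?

(T is a pure solid — omitted from Keq.)
At equilibrium, Keq = [PQ₂]³ / ([B]²·[A]²) = 300.
(0.092)³ / (([B])²·(8.5×10⁻⁴)²) = 300
[B]² = 3.59 ⇒ [B] = 1.9 M

[B] = 1.9 M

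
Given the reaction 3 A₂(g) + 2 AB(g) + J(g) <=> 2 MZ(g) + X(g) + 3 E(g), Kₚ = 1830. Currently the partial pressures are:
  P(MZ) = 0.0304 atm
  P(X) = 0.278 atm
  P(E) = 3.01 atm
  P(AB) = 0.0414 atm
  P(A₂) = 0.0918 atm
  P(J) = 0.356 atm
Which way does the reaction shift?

Qₚ = P(MZ)²·P(X)·P(E)³ / (P(A₂)³·P(AB)²·P(J)) = (0.0304)²·(0.278)·(3.01)³ / ((0.0918)³·(0.0414)²·(0.356)) = 14800
Qₚ = 14800 > Kₚ = 1830, so the reverse reaction proceeds.

to the left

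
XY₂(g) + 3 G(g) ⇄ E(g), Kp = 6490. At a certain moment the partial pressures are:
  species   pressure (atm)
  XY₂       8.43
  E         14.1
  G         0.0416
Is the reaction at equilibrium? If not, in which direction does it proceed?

to the left

Qp = P(E) / (P(XY₂)·P(G)³) = (14.1) / ((8.43)·(0.0416)³) = 23200
Qp = 23200 > Kp = 6490, so the reverse reaction proceeds.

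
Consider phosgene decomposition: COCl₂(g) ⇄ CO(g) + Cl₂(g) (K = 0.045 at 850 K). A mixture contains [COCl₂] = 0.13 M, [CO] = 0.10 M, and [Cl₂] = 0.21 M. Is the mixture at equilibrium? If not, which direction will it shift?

Q = [CO]·[Cl₂] / [COCl₂] = (0.10)·(0.21) / (0.13) = 0.16
Q = 0.16 > K = 0.045: net reverse reaction.

no; Q > K, reaction proceeds in reverse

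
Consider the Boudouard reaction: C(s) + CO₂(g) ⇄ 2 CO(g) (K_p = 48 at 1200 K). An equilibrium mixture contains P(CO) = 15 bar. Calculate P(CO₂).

(C is a pure solid — omitted from K_p.)
At equilibrium, K_p = P(CO)² / P(CO₂) = 48.
(15)² / (P(CO₂)) = 48
P(CO₂) = 4.69 = 4.7 bar

P(CO₂) = 4.7 bar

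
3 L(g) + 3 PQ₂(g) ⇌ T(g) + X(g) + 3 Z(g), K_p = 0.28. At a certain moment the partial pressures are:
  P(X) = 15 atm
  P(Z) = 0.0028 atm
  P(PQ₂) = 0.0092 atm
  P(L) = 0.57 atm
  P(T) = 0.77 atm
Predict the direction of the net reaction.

reverse (toward reactants)

Q_p = P(T)·P(X)·P(Z)³ / (P(L)³·P(PQ₂)³) = (0.77)·(15)·(0.0028)³ / ((0.57)³·(0.0092)³) = 1.8
Q_p = 1.8 > K_p = 0.28, so the reverse reaction proceeds.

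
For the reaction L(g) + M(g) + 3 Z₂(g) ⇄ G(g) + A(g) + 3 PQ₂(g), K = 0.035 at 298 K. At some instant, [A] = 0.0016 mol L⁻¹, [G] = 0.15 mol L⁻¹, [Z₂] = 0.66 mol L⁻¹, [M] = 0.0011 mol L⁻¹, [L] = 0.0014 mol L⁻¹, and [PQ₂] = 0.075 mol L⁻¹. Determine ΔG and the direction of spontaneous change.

Q = [G]·[A]·[PQ₂]³ / ([L]·[M]·[Z₂]³) = (0.15)·(0.0016)·(0.075)³ / ((0.0014)·(0.0011)·(0.66)³) = 0.229
ΔG = RT ln(Q/K) = (8.314 J mol⁻¹ K⁻¹)(298 K) × ln(0.229/0.035)
   = (2.478 kJ/mol)(1.878) = 4.65 kJ/mol
ΔG > 0, so the forward reaction is non-spontaneous (proceeds in reverse).

ΔG = 4.65 kJ/mol; the forward reaction is non-spontaneous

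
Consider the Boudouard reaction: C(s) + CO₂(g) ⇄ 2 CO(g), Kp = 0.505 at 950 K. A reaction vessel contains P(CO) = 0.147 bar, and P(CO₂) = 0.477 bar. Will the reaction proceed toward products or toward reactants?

to the right

(C is a pure solid — omitted from Qp.)
Qp = P(CO)² / P(CO₂) = (0.147)² / (0.477) = 0.0453
Qp = 0.0453 < Kp = 0.505, so the forward reaction proceeds.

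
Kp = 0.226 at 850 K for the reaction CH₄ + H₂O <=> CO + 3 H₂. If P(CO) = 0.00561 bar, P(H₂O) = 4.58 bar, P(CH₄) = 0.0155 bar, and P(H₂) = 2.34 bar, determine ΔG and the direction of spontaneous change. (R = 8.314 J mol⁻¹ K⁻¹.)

ΔG = 10.6 kJ/mol; the forward reaction is non-spontaneous

Qp = P(CO)·P(H₂)³ / (P(CH₄)·P(H₂O)) = (0.00561)·(2.34)³ / ((0.0155)·(4.58)) = 1.01
ΔG = RT ln(Qp/Kp) = (8.314 J mol⁻¹ K⁻¹)(850 K) × ln(1.01/0.226)
   = (7.067 kJ/mol)(1.497) = 10.6 kJ/mol
ΔG > 0, so the forward reaction is non-spontaneous (proceeds in reverse).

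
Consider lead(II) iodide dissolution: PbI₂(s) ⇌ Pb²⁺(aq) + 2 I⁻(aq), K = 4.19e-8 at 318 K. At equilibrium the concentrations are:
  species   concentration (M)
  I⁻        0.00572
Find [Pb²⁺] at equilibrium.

(PbI₂ is a pure solid — omitted from K.)
At equilibrium, K = [Pb²⁺]·[I⁻]² = 4.19e-8.
([Pb²⁺])·(0.00572)² = 4.19e-8
[Pb²⁺] = 0.00128 M

[Pb²⁺] = 0.00128 M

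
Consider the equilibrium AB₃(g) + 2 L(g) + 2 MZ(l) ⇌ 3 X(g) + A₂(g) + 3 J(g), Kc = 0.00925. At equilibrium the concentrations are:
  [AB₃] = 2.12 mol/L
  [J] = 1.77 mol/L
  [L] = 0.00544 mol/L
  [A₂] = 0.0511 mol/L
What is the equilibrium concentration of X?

[X] = 0.0127 mol/L

(MZ is a pure liquid — omitted from Kc.)
At equilibrium, Kc = [X]³·[A₂]·[J]³ / ([AB₃]·[L]²) = 0.00925.
([X])³·(0.0511)·(1.77)³ / ((2.12)·(0.00544)²) = 0.00925
[X]³ = 2.05×10⁻⁶ ⇒ [X] = 0.0127 mol/L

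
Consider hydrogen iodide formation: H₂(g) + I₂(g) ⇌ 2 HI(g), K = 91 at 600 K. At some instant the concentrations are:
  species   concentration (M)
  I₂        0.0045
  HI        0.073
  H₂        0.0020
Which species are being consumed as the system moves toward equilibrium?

HI (products)

Q = [HI]² / ([H₂]·[I₂]) = (0.073)² / ((0.0020)·(0.0045)) = 590
Q = 590 > K = 91: net reverse reaction.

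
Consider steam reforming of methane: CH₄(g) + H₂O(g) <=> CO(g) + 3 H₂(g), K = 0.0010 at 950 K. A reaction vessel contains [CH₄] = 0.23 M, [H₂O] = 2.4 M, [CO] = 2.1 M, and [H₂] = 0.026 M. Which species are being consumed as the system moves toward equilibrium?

Q = [CO]·[H₂]³ / ([CH₄]·[H₂O]) = (2.1)·(0.026)³ / ((0.23)·(2.4)) = 6.7×10⁻⁵
Q = 6.7×10⁻⁵ < K = 0.0010: net forward reaction.

CH₄, H₂O (reactants)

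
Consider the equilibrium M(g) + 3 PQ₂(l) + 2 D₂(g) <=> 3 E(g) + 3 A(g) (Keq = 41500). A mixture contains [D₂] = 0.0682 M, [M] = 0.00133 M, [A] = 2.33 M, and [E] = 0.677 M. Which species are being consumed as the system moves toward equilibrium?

E, A (products)

(PQ₂ is a pure liquid — omitted from Q.)
Q = [E]³·[A]³ / ([M]·[D₂]²) = (0.677)³·(2.33)³ / ((0.00133)·(0.0682)²) = 6.34×10⁵
Q = 6.34×10⁵ > Keq = 41500: net reverse reaction.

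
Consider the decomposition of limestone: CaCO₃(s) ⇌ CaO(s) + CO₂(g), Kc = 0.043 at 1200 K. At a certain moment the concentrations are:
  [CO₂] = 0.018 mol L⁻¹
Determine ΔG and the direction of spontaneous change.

(CaCO₃, CaO are pure solids — omitted from Qc.)
Qc = [CO₂] = 0.0180
ΔG = RT ln(Qc/Kc) = (8.314 J mol⁻¹ K⁻¹)(1200 K) × ln(0.0180/0.043)
   = (9.977 kJ/mol)(-0.8708) = -8.69 kJ/mol
ΔG < 0, so the forward reaction is spontaneous (proceeds forward).

ΔG = -8.69 kJ/mol; the forward reaction is spontaneous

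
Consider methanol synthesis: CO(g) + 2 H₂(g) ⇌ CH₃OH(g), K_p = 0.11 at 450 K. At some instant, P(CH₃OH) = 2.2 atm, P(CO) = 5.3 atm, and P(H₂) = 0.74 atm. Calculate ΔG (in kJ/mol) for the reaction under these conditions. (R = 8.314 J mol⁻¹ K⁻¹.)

Q_p = P(CH₃OH) / (P(CO)·P(H₂)²) = (2.2) / ((5.3)·(0.74)²) = 0.758
ΔG = RT ln(Q_p/K_p) = (8.314 J mol⁻¹ K⁻¹)(450 K) × ln(0.758/0.11)
   = (3.741 kJ/mol)(1.930) = 7.22 kJ/mol
ΔG > 0, so the forward reaction is non-spontaneous (proceeds in reverse).

ΔG = 7.22 kJ/mol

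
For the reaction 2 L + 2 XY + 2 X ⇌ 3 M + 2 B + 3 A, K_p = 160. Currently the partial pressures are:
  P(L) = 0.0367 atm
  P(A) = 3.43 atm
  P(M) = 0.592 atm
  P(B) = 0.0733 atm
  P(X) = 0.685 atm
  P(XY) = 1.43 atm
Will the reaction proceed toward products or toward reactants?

Q_p = P(M)³·P(B)²·P(A)³ / (P(L)²·P(XY)²·P(X)²) = (0.592)³·(0.0733)²·(3.43)³ / ((0.0367)²·(1.43)²·(0.685)²) = 34.8
Q_p = 34.8 < K_p = 160, so the forward reaction proceeds.

to the right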